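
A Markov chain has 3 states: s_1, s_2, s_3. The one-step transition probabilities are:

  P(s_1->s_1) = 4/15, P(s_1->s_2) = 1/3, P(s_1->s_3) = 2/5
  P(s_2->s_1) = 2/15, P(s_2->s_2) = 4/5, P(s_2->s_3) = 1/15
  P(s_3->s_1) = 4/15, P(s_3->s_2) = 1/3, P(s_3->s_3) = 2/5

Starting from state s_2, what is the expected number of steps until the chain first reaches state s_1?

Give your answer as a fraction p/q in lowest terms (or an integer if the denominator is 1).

Answer: 75/11

Derivation:
Let h_i = expected steps to first reach s_1 from state i.
Boundary: h_s_1 = 0.
First-step equations for the other states:
  h_s_2 = 1 + 2/15*h_s_1 + 4/5*h_s_2 + 1/15*h_s_3
  h_s_3 = 1 + 4/15*h_s_1 + 1/3*h_s_2 + 2/5*h_s_3

Substituting h_s_1 = 0 and rearranging gives the linear system (I - Q) h = 1:
  [1/5, -1/15] . (h_s_2, h_s_3) = 1
  [-1/3, 3/5] . (h_s_2, h_s_3) = 1

Solving yields:
  h_s_2 = 75/11
  h_s_3 = 60/11

Starting state is s_2, so the expected hitting time is h_s_2 = 75/11.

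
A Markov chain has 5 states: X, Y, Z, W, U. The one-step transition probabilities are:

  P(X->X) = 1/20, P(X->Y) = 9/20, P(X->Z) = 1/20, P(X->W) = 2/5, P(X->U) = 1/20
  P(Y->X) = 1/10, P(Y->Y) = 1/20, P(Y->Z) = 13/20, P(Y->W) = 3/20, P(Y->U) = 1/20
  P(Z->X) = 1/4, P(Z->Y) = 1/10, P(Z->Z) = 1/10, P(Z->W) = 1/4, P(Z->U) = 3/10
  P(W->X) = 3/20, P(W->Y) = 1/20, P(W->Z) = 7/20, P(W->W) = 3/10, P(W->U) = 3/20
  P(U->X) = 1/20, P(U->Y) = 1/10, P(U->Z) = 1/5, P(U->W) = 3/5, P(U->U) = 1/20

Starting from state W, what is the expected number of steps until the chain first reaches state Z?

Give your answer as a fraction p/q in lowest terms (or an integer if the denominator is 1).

Answer: 6524/2137

Derivation:
Let h_i = expected steps to first reach Z from state i.
Boundary: h_Z = 0.
First-step equations for the other states:
  h_X = 1 + 1/20*h_X + 9/20*h_Y + 1/20*h_Z + 2/5*h_W + 1/20*h_U
  h_Y = 1 + 1/10*h_X + 1/20*h_Y + 13/20*h_Z + 3/20*h_W + 1/20*h_U
  h_W = 1 + 3/20*h_X + 1/20*h_Y + 7/20*h_Z + 3/10*h_W + 3/20*h_U
  h_U = 1 + 1/20*h_X + 1/10*h_Y + 1/5*h_Z + 3/5*h_W + 1/20*h_U

Substituting h_Z = 0 and rearranging gives the linear system (I - Q) h = 1:
  [19/20, -9/20, -2/5, -1/20] . (h_X, h_Y, h_W, h_U) = 1
  [-1/10, 19/20, -3/20, -1/20] . (h_X, h_Y, h_W, h_U) = 1
  [-3/20, -1/20, 7/10, -3/20] . (h_X, h_Y, h_W, h_U) = 1
  [-1/20, -1/10, -3/5, 19/20] . (h_X, h_Y, h_W, h_U) = 1

Solving yields:
  h_X = 7484/2137
  h_Y = 4448/2137
  h_W = 6524/2137
  h_U = 7232/2137

Starting state is W, so the expected hitting time is h_W = 6524/2137.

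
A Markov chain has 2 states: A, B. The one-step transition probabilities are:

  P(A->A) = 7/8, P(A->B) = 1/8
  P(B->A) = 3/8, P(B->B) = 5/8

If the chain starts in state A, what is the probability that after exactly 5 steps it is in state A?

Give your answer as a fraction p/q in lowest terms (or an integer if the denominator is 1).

Answer: 97/128

Derivation:
Computing P^5 by repeated multiplication:
P^1 =
  A: [7/8, 1/8]
  B: [3/8, 5/8]
P^2 =
  A: [13/16, 3/16]
  B: [9/16, 7/16]
P^3 =
  A: [25/32, 7/32]
  B: [21/32, 11/32]
P^4 =
  A: [49/64, 15/64]
  B: [45/64, 19/64]
P^5 =
  A: [97/128, 31/128]
  B: [93/128, 35/128]

(P^5)[A -> A] = 97/128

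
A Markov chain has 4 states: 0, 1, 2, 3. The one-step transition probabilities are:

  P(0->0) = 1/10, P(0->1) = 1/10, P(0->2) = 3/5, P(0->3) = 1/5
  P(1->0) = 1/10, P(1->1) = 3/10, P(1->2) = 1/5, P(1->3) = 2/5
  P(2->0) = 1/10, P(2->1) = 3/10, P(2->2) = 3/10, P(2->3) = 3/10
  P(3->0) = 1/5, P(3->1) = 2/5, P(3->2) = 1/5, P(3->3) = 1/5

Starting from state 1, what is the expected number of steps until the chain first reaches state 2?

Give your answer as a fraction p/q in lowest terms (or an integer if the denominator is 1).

Answer: 305/77

Derivation:
Let h_i = expected steps to first reach 2 from state i.
Boundary: h_2 = 0.
First-step equations for the other states:
  h_0 = 1 + 1/10*h_0 + 1/10*h_1 + 3/5*h_2 + 1/5*h_3
  h_1 = 1 + 1/10*h_0 + 3/10*h_1 + 1/5*h_2 + 2/5*h_3
  h_3 = 1 + 1/5*h_0 + 2/5*h_1 + 1/5*h_2 + 1/5*h_3

Substituting h_2 = 0 and rearranging gives the linear system (I - Q) h = 1:
  [9/10, -1/10, -1/5] . (h_0, h_1, h_3) = 1
  [-1/10, 7/10, -2/5] . (h_0, h_1, h_3) = 1
  [-1/5, -2/5, 4/5] . (h_0, h_1, h_3) = 1

Solving yields:
  h_0 = 185/77
  h_1 = 305/77
  h_3 = 295/77

Starting state is 1, so the expected hitting time is h_1 = 305/77.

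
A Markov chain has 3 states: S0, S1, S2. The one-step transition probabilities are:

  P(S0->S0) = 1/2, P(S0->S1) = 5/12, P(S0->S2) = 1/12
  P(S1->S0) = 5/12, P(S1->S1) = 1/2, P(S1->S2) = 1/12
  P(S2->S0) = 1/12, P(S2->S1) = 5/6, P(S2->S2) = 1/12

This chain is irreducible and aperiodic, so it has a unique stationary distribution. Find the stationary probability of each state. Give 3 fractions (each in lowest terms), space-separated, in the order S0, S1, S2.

Answer: 14/33 65/132 1/12

Derivation:
The stationary distribution satisfies pi = pi * P, i.e.:
  pi_S0 = 1/2*pi_S0 + 5/12*pi_S1 + 1/12*pi_S2
  pi_S1 = 5/12*pi_S0 + 1/2*pi_S1 + 5/6*pi_S2
  pi_S2 = 1/12*pi_S0 + 1/12*pi_S1 + 1/12*pi_S2
with normalization: pi_S0 + pi_S1 + pi_S2 = 1.

Using the first 2 balance equations plus normalization, the linear system A*pi = b is:
  [-1/2, 5/12, 1/12] . pi = 0
  [5/12, -1/2, 5/6] . pi = 0
  [1, 1, 1] . pi = 1

Solving yields:
  pi_S0 = 14/33
  pi_S1 = 65/132
  pi_S2 = 1/12

Verification (pi * P):
  14/33*1/2 + 65/132*5/12 + 1/12*1/12 = 14/33 = pi_S0  (ok)
  14/33*5/12 + 65/132*1/2 + 1/12*5/6 = 65/132 = pi_S1  (ok)
  14/33*1/12 + 65/132*1/12 + 1/12*1/12 = 1/12 = pi_S2  (ok)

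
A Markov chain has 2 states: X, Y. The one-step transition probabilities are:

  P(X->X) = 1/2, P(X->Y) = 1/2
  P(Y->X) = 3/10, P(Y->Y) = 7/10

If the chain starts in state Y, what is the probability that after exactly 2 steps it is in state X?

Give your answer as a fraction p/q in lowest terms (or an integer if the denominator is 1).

Answer: 9/25

Derivation:
Computing P^2 by repeated multiplication:
P^1 =
  X: [1/2, 1/2]
  Y: [3/10, 7/10]
P^2 =
  X: [2/5, 3/5]
  Y: [9/25, 16/25]

(P^2)[Y -> X] = 9/25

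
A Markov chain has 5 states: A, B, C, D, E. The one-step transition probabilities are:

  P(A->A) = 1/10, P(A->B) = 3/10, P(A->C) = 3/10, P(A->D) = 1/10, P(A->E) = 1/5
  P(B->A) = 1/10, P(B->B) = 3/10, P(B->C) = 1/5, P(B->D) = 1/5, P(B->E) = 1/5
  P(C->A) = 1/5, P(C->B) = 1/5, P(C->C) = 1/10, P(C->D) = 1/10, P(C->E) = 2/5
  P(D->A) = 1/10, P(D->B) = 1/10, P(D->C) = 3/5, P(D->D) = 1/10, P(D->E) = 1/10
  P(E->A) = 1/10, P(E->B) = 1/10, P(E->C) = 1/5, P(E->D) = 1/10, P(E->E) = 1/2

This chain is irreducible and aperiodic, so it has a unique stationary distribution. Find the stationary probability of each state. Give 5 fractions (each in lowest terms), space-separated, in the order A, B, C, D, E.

Answer: 67/542 201/1084 64/271 257/2168 729/2168

Derivation:
The stationary distribution satisfies pi = pi * P, i.e.:
  pi_A = 1/10*pi_A + 1/10*pi_B + 1/5*pi_C + 1/10*pi_D + 1/10*pi_E
  pi_B = 3/10*pi_A + 3/10*pi_B + 1/5*pi_C + 1/10*pi_D + 1/10*pi_E
  pi_C = 3/10*pi_A + 1/5*pi_B + 1/10*pi_C + 3/5*pi_D + 1/5*pi_E
  pi_D = 1/10*pi_A + 1/5*pi_B + 1/10*pi_C + 1/10*pi_D + 1/10*pi_E
  pi_E = 1/5*pi_A + 1/5*pi_B + 2/5*pi_C + 1/10*pi_D + 1/2*pi_E
with normalization: pi_A + pi_B + pi_C + pi_D + pi_E = 1.

Using the first 4 balance equations plus normalization, the linear system A*pi = b is:
  [-9/10, 1/10, 1/5, 1/10, 1/10] . pi = 0
  [3/10, -7/10, 1/5, 1/10, 1/10] . pi = 0
  [3/10, 1/5, -9/10, 3/5, 1/5] . pi = 0
  [1/10, 1/5, 1/10, -9/10, 1/10] . pi = 0
  [1, 1, 1, 1, 1] . pi = 1

Solving yields:
  pi_A = 67/542
  pi_B = 201/1084
  pi_C = 64/271
  pi_D = 257/2168
  pi_E = 729/2168

Verification (pi * P):
  67/542*1/10 + 201/1084*1/10 + 64/271*1/5 + 257/2168*1/10 + 729/2168*1/10 = 67/542 = pi_A  (ok)
  67/542*3/10 + 201/1084*3/10 + 64/271*1/5 + 257/2168*1/10 + 729/2168*1/10 = 201/1084 = pi_B  (ok)
  67/542*3/10 + 201/1084*1/5 + 64/271*1/10 + 257/2168*3/5 + 729/2168*1/5 = 64/271 = pi_C  (ok)
  67/542*1/10 + 201/1084*1/5 + 64/271*1/10 + 257/2168*1/10 + 729/2168*1/10 = 257/2168 = pi_D  (ok)
  67/542*1/5 + 201/1084*1/5 + 64/271*2/5 + 257/2168*1/10 + 729/2168*1/2 = 729/2168 = pi_E  (ok)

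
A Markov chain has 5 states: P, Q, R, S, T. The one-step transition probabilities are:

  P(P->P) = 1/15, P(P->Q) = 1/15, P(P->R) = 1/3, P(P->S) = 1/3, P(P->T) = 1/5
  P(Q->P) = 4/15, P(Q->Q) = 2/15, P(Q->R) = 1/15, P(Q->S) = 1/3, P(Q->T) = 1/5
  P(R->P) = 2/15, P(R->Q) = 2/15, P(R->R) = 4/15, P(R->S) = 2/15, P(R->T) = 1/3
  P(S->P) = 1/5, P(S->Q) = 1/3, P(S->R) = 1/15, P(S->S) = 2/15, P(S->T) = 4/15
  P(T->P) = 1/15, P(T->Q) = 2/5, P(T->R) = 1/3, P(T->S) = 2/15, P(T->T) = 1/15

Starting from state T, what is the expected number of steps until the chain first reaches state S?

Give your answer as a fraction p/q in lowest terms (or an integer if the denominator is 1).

Answer: 34050/6973

Derivation:
Let h_i = expected steps to first reach S from state i.
Boundary: h_S = 0.
First-step equations for the other states:
  h_P = 1 + 1/15*h_P + 1/15*h_Q + 1/3*h_R + 1/3*h_S + 1/5*h_T
  h_Q = 1 + 4/15*h_P + 2/15*h_Q + 1/15*h_R + 1/3*h_S + 1/5*h_T
  h_R = 1 + 2/15*h_P + 2/15*h_Q + 4/15*h_R + 2/15*h_S + 1/3*h_T
  h_T = 1 + 1/15*h_P + 2/5*h_Q + 1/3*h_R + 2/15*h_S + 1/15*h_T

Substituting h_S = 0 and rearranging gives the linear system (I - Q) h = 1:
  [14/15, -1/15, -1/3, -1/5] . (h_P, h_Q, h_R, h_T) = 1
  [-4/15, 13/15, -1/15, -1/5] . (h_P, h_Q, h_R, h_T) = 1
  [-2/15, -2/15, 11/15, -1/3] . (h_P, h_Q, h_R, h_T) = 1
  [-1/15, -2/5, -1/3, 14/15] . (h_P, h_Q, h_R, h_T) = 1

Solving yields:
  h_P = 29370/6973
  h_Q = 27660/6973
  h_R = 35355/6973
  h_T = 34050/6973

Starting state is T, so the expected hitting time is h_T = 34050/6973.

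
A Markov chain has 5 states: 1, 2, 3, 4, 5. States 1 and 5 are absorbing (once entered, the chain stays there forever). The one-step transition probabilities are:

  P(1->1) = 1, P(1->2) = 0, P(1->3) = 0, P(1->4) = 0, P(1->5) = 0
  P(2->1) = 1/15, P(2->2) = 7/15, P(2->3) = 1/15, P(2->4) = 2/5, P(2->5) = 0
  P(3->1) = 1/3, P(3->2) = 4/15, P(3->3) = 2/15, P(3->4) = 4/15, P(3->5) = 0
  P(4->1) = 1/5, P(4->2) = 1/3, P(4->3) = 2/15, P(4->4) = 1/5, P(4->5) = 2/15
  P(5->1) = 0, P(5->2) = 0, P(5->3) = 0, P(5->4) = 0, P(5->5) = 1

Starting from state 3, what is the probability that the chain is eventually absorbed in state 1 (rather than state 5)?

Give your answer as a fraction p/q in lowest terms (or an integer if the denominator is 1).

Let a_i = P(absorbed in 1 | start in state i).
Boundary conditions: a_1 = 1, a_5 = 0.
For each transient state i, a_i = sum_j P(i->j) * a_j:
  a_2 = 1/15*a_1 + 7/15*a_2 + 1/15*a_3 + 2/5*a_4 + 0*a_5
  a_3 = 1/3*a_1 + 4/15*a_2 + 2/15*a_3 + 4/15*a_4 + 0*a_5
  a_4 = 1/5*a_1 + 1/3*a_2 + 2/15*a_3 + 1/5*a_4 + 2/15*a_5

Substituting a_1 = 1 and a_5 = 0, rearrange to (I - Q) a = r where r[i] = P(i -> 1):
  [8/15, -1/15, -2/5] . (a_2, a_3, a_4) = 1/15
  [-4/15, 13/15, -4/15] . (a_2, a_3, a_4) = 1/3
  [-1/3, -2/15, 4/5] . (a_2, a_3, a_4) = 1/5

Solving yields:
  a_2 = 257/339
  a_3 = 283/339
  a_4 = 239/339

Starting state is 3, so the absorption probability is a_3 = 283/339.

Answer: 283/339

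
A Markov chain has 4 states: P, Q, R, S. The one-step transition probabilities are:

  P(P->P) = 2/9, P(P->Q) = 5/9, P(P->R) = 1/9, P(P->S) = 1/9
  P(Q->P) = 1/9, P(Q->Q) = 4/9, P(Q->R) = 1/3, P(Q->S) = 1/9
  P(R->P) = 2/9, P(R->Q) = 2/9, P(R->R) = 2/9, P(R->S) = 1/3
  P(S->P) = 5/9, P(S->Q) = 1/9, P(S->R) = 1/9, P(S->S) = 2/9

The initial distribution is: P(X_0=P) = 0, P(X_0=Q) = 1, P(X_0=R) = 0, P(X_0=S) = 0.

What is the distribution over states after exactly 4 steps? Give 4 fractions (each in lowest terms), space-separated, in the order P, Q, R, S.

Propagating the distribution step by step (d_{t+1} = d_t * P):
d_0 = (P=0, Q=1, R=0, S=0)
  d_1[P] = 0*2/9 + 1*1/9 + 0*2/9 + 0*5/9 = 1/9
  d_1[Q] = 0*5/9 + 1*4/9 + 0*2/9 + 0*1/9 = 4/9
  d_1[R] = 0*1/9 + 1*1/3 + 0*2/9 + 0*1/9 = 1/3
  d_1[S] = 0*1/9 + 1*1/9 + 0*1/3 + 0*2/9 = 1/9
d_1 = (P=1/9, Q=4/9, R=1/3, S=1/9)
  d_2[P] = 1/9*2/9 + 4/9*1/9 + 1/3*2/9 + 1/9*5/9 = 17/81
  d_2[Q] = 1/9*5/9 + 4/9*4/9 + 1/3*2/9 + 1/9*1/9 = 28/81
  d_2[R] = 1/9*1/9 + 4/9*1/3 + 1/3*2/9 + 1/9*1/9 = 20/81
  d_2[S] = 1/9*1/9 + 4/9*1/9 + 1/3*1/3 + 1/9*2/9 = 16/81
d_2 = (P=17/81, Q=28/81, R=20/81, S=16/81)
  d_3[P] = 17/81*2/9 + 28/81*1/9 + 20/81*2/9 + 16/81*5/9 = 182/729
  d_3[Q] = 17/81*5/9 + 28/81*4/9 + 20/81*2/9 + 16/81*1/9 = 253/729
  d_3[R] = 17/81*1/9 + 28/81*1/3 + 20/81*2/9 + 16/81*1/9 = 157/729
  d_3[S] = 17/81*1/9 + 28/81*1/9 + 20/81*1/3 + 16/81*2/9 = 137/729
d_3 = (P=182/729, Q=253/729, R=157/729, S=137/729)
  d_4[P] = 182/729*2/9 + 253/729*1/9 + 157/729*2/9 + 137/729*5/9 = 1616/6561
  d_4[Q] = 182/729*5/9 + 253/729*4/9 + 157/729*2/9 + 137/729*1/9 = 791/2187
  d_4[R] = 182/729*1/9 + 253/729*1/3 + 157/729*2/9 + 137/729*1/9 = 464/2187
  d_4[S] = 182/729*1/9 + 253/729*1/9 + 157/729*1/3 + 137/729*2/9 = 1180/6561
d_4 = (P=1616/6561, Q=791/2187, R=464/2187, S=1180/6561)

Answer: 1616/6561 791/2187 464/2187 1180/6561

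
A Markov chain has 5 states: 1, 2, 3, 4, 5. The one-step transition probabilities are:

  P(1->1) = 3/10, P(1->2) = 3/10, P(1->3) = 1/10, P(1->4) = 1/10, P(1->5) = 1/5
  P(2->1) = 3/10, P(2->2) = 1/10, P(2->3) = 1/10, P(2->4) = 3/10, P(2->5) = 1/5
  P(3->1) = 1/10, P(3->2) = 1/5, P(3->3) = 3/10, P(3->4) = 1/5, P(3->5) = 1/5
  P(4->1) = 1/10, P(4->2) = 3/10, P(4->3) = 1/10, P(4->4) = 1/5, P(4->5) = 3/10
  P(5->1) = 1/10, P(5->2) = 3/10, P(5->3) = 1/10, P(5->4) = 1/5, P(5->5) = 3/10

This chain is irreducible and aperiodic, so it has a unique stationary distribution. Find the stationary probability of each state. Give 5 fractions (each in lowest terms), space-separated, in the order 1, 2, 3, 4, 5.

Answer: 71/384 23/96 1/8 263/1280 941/3840

Derivation:
The stationary distribution satisfies pi = pi * P, i.e.:
  pi_1 = 3/10*pi_1 + 3/10*pi_2 + 1/10*pi_3 + 1/10*pi_4 + 1/10*pi_5
  pi_2 = 3/10*pi_1 + 1/10*pi_2 + 1/5*pi_3 + 3/10*pi_4 + 3/10*pi_5
  pi_3 = 1/10*pi_1 + 1/10*pi_2 + 3/10*pi_3 + 1/10*pi_4 + 1/10*pi_5
  pi_4 = 1/10*pi_1 + 3/10*pi_2 + 1/5*pi_3 + 1/5*pi_4 + 1/5*pi_5
  pi_5 = 1/5*pi_1 + 1/5*pi_2 + 1/5*pi_3 + 3/10*pi_4 + 3/10*pi_5
with normalization: pi_1 + pi_2 + pi_3 + pi_4 + pi_5 = 1.

Using the first 4 balance equations plus normalization, the linear system A*pi = b is:
  [-7/10, 3/10, 1/10, 1/10, 1/10] . pi = 0
  [3/10, -9/10, 1/5, 3/10, 3/10] . pi = 0
  [1/10, 1/10, -7/10, 1/10, 1/10] . pi = 0
  [1/10, 3/10, 1/5, -4/5, 1/5] . pi = 0
  [1, 1, 1, 1, 1] . pi = 1

Solving yields:
  pi_1 = 71/384
  pi_2 = 23/96
  pi_3 = 1/8
  pi_4 = 263/1280
  pi_5 = 941/3840

Verification (pi * P):
  71/384*3/10 + 23/96*3/10 + 1/8*1/10 + 263/1280*1/10 + 941/3840*1/10 = 71/384 = pi_1  (ok)
  71/384*3/10 + 23/96*1/10 + 1/8*1/5 + 263/1280*3/10 + 941/3840*3/10 = 23/96 = pi_2  (ok)
  71/384*1/10 + 23/96*1/10 + 1/8*3/10 + 263/1280*1/10 + 941/3840*1/10 = 1/8 = pi_3  (ok)
  71/384*1/10 + 23/96*3/10 + 1/8*1/5 + 263/1280*1/5 + 941/3840*1/5 = 263/1280 = pi_4  (ok)
  71/384*1/5 + 23/96*1/5 + 1/8*1/5 + 263/1280*3/10 + 941/3840*3/10 = 941/3840 = pi_5  (ok)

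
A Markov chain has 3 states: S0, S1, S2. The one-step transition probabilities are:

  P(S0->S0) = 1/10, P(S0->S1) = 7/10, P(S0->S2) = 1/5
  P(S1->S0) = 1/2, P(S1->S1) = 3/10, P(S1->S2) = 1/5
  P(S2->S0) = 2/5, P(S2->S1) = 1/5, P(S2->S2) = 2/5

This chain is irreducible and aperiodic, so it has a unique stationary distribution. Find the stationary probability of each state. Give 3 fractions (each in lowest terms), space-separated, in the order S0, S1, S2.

Answer: 19/56 23/56 1/4

Derivation:
The stationary distribution satisfies pi = pi * P, i.e.:
  pi_S0 = 1/10*pi_S0 + 1/2*pi_S1 + 2/5*pi_S2
  pi_S1 = 7/10*pi_S0 + 3/10*pi_S1 + 1/5*pi_S2
  pi_S2 = 1/5*pi_S0 + 1/5*pi_S1 + 2/5*pi_S2
with normalization: pi_S0 + pi_S1 + pi_S2 = 1.

Using the first 2 balance equations plus normalization, the linear system A*pi = b is:
  [-9/10, 1/2, 2/5] . pi = 0
  [7/10, -7/10, 1/5] . pi = 0
  [1, 1, 1] . pi = 1

Solving yields:
  pi_S0 = 19/56
  pi_S1 = 23/56
  pi_S2 = 1/4

Verification (pi * P):
  19/56*1/10 + 23/56*1/2 + 1/4*2/5 = 19/56 = pi_S0  (ok)
  19/56*7/10 + 23/56*3/10 + 1/4*1/5 = 23/56 = pi_S1  (ok)
  19/56*1/5 + 23/56*1/5 + 1/4*2/5 = 1/4 = pi_S2  (ok)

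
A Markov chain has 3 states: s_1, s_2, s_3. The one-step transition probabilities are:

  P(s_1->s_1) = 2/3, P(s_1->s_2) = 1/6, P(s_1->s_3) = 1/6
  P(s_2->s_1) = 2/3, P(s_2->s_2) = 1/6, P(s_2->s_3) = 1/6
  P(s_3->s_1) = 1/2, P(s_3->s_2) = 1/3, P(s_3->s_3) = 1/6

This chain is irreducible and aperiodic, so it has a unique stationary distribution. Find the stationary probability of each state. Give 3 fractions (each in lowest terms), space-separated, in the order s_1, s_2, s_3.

The stationary distribution satisfies pi = pi * P, i.e.:
  pi_s_1 = 2/3*pi_s_1 + 2/3*pi_s_2 + 1/2*pi_s_3
  pi_s_2 = 1/6*pi_s_1 + 1/6*pi_s_2 + 1/3*pi_s_3
  pi_s_3 = 1/6*pi_s_1 + 1/6*pi_s_2 + 1/6*pi_s_3
with normalization: pi_s_1 + pi_s_2 + pi_s_3 = 1.

Using the first 2 balance equations plus normalization, the linear system A*pi = b is:
  [-1/3, 2/3, 1/2] . pi = 0
  [1/6, -5/6, 1/3] . pi = 0
  [1, 1, 1] . pi = 1

Solving yields:
  pi_s_1 = 23/36
  pi_s_2 = 7/36
  pi_s_3 = 1/6

Verification (pi * P):
  23/36*2/3 + 7/36*2/3 + 1/6*1/2 = 23/36 = pi_s_1  (ok)
  23/36*1/6 + 7/36*1/6 + 1/6*1/3 = 7/36 = pi_s_2  (ok)
  23/36*1/6 + 7/36*1/6 + 1/6*1/6 = 1/6 = pi_s_3  (ok)

Answer: 23/36 7/36 1/6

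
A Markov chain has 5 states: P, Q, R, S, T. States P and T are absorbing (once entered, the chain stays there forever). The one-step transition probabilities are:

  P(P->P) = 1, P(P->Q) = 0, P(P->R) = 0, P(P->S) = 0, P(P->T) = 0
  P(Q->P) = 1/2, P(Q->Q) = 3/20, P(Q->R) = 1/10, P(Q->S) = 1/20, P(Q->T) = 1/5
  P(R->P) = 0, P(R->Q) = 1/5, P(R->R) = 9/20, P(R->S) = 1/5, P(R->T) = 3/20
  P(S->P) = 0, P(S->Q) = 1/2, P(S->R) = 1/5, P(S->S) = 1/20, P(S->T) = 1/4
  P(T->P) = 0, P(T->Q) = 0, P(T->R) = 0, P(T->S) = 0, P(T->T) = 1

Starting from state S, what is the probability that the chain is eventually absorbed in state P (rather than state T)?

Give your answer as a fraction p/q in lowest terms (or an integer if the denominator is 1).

Answer: 1260/2923

Derivation:
Let a_i = P(absorbed in P | start in state i).
Boundary conditions: a_P = 1, a_T = 0.
For each transient state i, a_i = sum_j P(i->j) * a_j:
  a_Q = 1/2*a_P + 3/20*a_Q + 1/10*a_R + 1/20*a_S + 1/5*a_T
  a_R = 0*a_P + 1/5*a_Q + 9/20*a_R + 1/5*a_S + 3/20*a_T
  a_S = 0*a_P + 1/2*a_Q + 1/5*a_R + 1/20*a_S + 1/4*a_T

Substituting a_P = 1 and a_T = 0, rearrange to (I - Q) a = r where r[i] = P(i -> P):
  [17/20, -1/10, -1/20] . (a_Q, a_R, a_S) = 1/2
  [-1/5, 11/20, -1/5] . (a_Q, a_R, a_S) = 0
  [-1/2, -1/5, 19/20] . (a_Q, a_R, a_S) = 0

Solving yields:
  a_Q = 1930/2923
  a_R = 1160/2923
  a_S = 1260/2923

Starting state is S, so the absorption probability is a_S = 1260/2923.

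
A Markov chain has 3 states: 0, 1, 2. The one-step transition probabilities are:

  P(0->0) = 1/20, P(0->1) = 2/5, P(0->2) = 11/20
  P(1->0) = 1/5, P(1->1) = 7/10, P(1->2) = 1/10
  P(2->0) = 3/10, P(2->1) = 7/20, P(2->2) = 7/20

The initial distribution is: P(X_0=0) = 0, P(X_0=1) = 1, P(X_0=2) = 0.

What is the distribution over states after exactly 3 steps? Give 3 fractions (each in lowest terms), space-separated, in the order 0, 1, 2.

Answer: 389/2000 2283/4000 939/4000

Derivation:
Propagating the distribution step by step (d_{t+1} = d_t * P):
d_0 = (0=0, 1=1, 2=0)
  d_1[0] = 0*1/20 + 1*1/5 + 0*3/10 = 1/5
  d_1[1] = 0*2/5 + 1*7/10 + 0*7/20 = 7/10
  d_1[2] = 0*11/20 + 1*1/10 + 0*7/20 = 1/10
d_1 = (0=1/5, 1=7/10, 2=1/10)
  d_2[0] = 1/5*1/20 + 7/10*1/5 + 1/10*3/10 = 9/50
  d_2[1] = 1/5*2/5 + 7/10*7/10 + 1/10*7/20 = 121/200
  d_2[2] = 1/5*11/20 + 7/10*1/10 + 1/10*7/20 = 43/200
d_2 = (0=9/50, 1=121/200, 2=43/200)
  d_3[0] = 9/50*1/20 + 121/200*1/5 + 43/200*3/10 = 389/2000
  d_3[1] = 9/50*2/5 + 121/200*7/10 + 43/200*7/20 = 2283/4000
  d_3[2] = 9/50*11/20 + 121/200*1/10 + 43/200*7/20 = 939/4000
d_3 = (0=389/2000, 1=2283/4000, 2=939/4000)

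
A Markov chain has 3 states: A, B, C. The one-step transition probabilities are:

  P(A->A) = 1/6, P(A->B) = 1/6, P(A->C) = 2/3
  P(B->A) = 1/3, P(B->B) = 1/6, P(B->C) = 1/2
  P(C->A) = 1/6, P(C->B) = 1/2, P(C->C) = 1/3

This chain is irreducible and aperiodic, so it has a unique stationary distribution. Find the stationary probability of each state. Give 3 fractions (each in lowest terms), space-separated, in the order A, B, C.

Answer: 11/50 8/25 23/50

Derivation:
The stationary distribution satisfies pi = pi * P, i.e.:
  pi_A = 1/6*pi_A + 1/3*pi_B + 1/6*pi_C
  pi_B = 1/6*pi_A + 1/6*pi_B + 1/2*pi_C
  pi_C = 2/3*pi_A + 1/2*pi_B + 1/3*pi_C
with normalization: pi_A + pi_B + pi_C = 1.

Using the first 2 balance equations plus normalization, the linear system A*pi = b is:
  [-5/6, 1/3, 1/6] . pi = 0
  [1/6, -5/6, 1/2] . pi = 0
  [1, 1, 1] . pi = 1

Solving yields:
  pi_A = 11/50
  pi_B = 8/25
  pi_C = 23/50

Verification (pi * P):
  11/50*1/6 + 8/25*1/3 + 23/50*1/6 = 11/50 = pi_A  (ok)
  11/50*1/6 + 8/25*1/6 + 23/50*1/2 = 8/25 = pi_B  (ok)
  11/50*2/3 + 8/25*1/2 + 23/50*1/3 = 23/50 = pi_C  (ok)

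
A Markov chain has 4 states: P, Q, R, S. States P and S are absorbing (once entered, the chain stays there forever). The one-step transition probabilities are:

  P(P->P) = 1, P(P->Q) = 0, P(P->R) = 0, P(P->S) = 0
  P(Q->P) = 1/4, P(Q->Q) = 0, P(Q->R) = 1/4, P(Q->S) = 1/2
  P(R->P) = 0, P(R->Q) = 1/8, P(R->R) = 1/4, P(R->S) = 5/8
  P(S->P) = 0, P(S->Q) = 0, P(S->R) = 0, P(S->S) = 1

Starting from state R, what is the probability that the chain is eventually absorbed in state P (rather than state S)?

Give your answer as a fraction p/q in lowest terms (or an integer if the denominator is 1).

Answer: 1/23

Derivation:
Let a_i = P(absorbed in P | start in state i).
Boundary conditions: a_P = 1, a_S = 0.
For each transient state i, a_i = sum_j P(i->j) * a_j:
  a_Q = 1/4*a_P + 0*a_Q + 1/4*a_R + 1/2*a_S
  a_R = 0*a_P + 1/8*a_Q + 1/4*a_R + 5/8*a_S

Substituting a_P = 1 and a_S = 0, rearrange to (I - Q) a = r where r[i] = P(i -> P):
  [1, -1/4] . (a_Q, a_R) = 1/4
  [-1/8, 3/4] . (a_Q, a_R) = 0

Solving yields:
  a_Q = 6/23
  a_R = 1/23

Starting state is R, so the absorption probability is a_R = 1/23.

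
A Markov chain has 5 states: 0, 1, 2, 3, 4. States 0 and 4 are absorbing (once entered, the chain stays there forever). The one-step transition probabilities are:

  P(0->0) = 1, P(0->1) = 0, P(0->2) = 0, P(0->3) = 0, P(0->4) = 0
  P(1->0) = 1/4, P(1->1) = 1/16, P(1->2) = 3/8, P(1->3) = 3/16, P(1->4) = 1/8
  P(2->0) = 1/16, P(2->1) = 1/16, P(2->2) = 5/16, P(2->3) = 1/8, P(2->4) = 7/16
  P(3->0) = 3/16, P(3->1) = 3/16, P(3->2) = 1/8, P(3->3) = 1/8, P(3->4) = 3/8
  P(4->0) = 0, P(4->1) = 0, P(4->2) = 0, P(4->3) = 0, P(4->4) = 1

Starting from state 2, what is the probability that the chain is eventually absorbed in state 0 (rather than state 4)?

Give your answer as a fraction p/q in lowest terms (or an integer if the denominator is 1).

Let a_i = P(absorbed in 0 | start in state i).
Boundary conditions: a_0 = 1, a_4 = 0.
For each transient state i, a_i = sum_j P(i->j) * a_j:
  a_1 = 1/4*a_0 + 1/16*a_1 + 3/8*a_2 + 3/16*a_3 + 1/8*a_4
  a_2 = 1/16*a_0 + 1/16*a_1 + 5/16*a_2 + 1/8*a_3 + 7/16*a_4
  a_3 = 3/16*a_0 + 3/16*a_1 + 1/8*a_2 + 1/8*a_3 + 3/8*a_4

Substituting a_0 = 1 and a_4 = 0, rearrange to (I - Q) a = r where r[i] = P(i -> 0):
  [15/16, -3/8, -3/16] . (a_1, a_2, a_3) = 1/4
  [-1/16, 11/16, -1/8] . (a_1, a_2, a_3) = 1/16
  [-3/16, -1/8, 7/8] . (a_1, a_2, a_3) = 3/16

Solving yields:
  a_1 = 11/27
  a_2 = 76/405
  a_3 = 133/405

Starting state is 2, so the absorption probability is a_2 = 76/405.

Answer: 76/405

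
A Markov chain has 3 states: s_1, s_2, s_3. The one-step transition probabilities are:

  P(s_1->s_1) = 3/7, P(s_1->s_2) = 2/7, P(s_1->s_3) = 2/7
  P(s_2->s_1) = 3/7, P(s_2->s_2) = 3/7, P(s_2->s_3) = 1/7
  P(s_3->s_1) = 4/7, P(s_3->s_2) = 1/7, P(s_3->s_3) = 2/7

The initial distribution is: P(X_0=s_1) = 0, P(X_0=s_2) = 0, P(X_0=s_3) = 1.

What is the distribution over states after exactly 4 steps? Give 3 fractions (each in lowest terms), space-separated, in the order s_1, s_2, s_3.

Answer: 1114/2401 699/2401 12/49

Derivation:
Propagating the distribution step by step (d_{t+1} = d_t * P):
d_0 = (s_1=0, s_2=0, s_3=1)
  d_1[s_1] = 0*3/7 + 0*3/7 + 1*4/7 = 4/7
  d_1[s_2] = 0*2/7 + 0*3/7 + 1*1/7 = 1/7
  d_1[s_3] = 0*2/7 + 0*1/7 + 1*2/7 = 2/7
d_1 = (s_1=4/7, s_2=1/7, s_3=2/7)
  d_2[s_1] = 4/7*3/7 + 1/7*3/7 + 2/7*4/7 = 23/49
  d_2[s_2] = 4/7*2/7 + 1/7*3/7 + 2/7*1/7 = 13/49
  d_2[s_3] = 4/7*2/7 + 1/7*1/7 + 2/7*2/7 = 13/49
d_2 = (s_1=23/49, s_2=13/49, s_3=13/49)
  d_3[s_1] = 23/49*3/7 + 13/49*3/7 + 13/49*4/7 = 160/343
  d_3[s_2] = 23/49*2/7 + 13/49*3/7 + 13/49*1/7 = 2/7
  d_3[s_3] = 23/49*2/7 + 13/49*1/7 + 13/49*2/7 = 85/343
d_3 = (s_1=160/343, s_2=2/7, s_3=85/343)
  d_4[s_1] = 160/343*3/7 + 2/7*3/7 + 85/343*4/7 = 1114/2401
  d_4[s_2] = 160/343*2/7 + 2/7*3/7 + 85/343*1/7 = 699/2401
  d_4[s_3] = 160/343*2/7 + 2/7*1/7 + 85/343*2/7 = 12/49
d_4 = (s_1=1114/2401, s_2=699/2401, s_3=12/49)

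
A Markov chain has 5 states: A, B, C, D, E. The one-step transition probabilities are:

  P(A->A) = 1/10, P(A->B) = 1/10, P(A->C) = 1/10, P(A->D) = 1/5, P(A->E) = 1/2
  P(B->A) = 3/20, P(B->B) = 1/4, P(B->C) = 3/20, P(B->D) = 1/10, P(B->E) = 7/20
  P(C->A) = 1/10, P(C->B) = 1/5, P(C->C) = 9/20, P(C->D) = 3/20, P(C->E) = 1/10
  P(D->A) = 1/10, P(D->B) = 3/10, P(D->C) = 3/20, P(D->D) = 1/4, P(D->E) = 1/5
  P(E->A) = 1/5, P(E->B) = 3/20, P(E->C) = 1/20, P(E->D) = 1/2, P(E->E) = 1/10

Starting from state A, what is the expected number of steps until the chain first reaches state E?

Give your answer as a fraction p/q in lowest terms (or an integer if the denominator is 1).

Let h_i = expected steps to first reach E from state i.
Boundary: h_E = 0.
First-step equations for the other states:
  h_A = 1 + 1/10*h_A + 1/10*h_B + 1/10*h_C + 1/5*h_D + 1/2*h_E
  h_B = 1 + 3/20*h_A + 1/4*h_B + 3/20*h_C + 1/10*h_D + 7/20*h_E
  h_C = 1 + 1/10*h_A + 1/5*h_B + 9/20*h_C + 3/20*h_D + 1/10*h_E
  h_D = 1 + 1/10*h_A + 3/10*h_B + 3/20*h_C + 1/4*h_D + 1/5*h_E

Substituting h_E = 0 and rearranging gives the linear system (I - Q) h = 1:
  [9/10, -1/10, -1/10, -1/5] . (h_A, h_B, h_C, h_D) = 1
  [-3/20, 3/4, -3/20, -1/10] . (h_A, h_B, h_C, h_D) = 1
  [-1/10, -1/5, 11/20, -3/20] . (h_A, h_B, h_C, h_D) = 1
  [-1/10, -3/10, -3/20, 3/4] . (h_A, h_B, h_C, h_D) = 1

Solving yields:
  h_A = 55/19
  h_B = 2504/741
  h_C = 3457/741
  h_D = 989/247

Starting state is A, so the expected hitting time is h_A = 55/19.

Answer: 55/19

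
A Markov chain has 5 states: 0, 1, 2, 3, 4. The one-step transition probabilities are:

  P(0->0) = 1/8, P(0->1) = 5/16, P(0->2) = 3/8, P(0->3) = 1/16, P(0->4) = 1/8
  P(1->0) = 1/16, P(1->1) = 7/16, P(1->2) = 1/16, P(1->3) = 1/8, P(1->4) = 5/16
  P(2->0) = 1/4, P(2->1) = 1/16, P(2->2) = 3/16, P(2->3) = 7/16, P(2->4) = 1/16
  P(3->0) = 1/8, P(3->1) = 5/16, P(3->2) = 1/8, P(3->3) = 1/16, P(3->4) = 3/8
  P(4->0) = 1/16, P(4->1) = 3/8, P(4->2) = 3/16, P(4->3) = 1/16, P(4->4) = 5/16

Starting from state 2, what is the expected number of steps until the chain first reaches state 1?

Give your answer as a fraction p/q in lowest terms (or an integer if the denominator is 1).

Let h_i = expected steps to first reach 1 from state i.
Boundary: h_1 = 0.
First-step equations for the other states:
  h_0 = 1 + 1/8*h_0 + 5/16*h_1 + 3/8*h_2 + 1/16*h_3 + 1/8*h_4
  h_2 = 1 + 1/4*h_0 + 1/16*h_1 + 3/16*h_2 + 7/16*h_3 + 1/16*h_4
  h_3 = 1 + 1/8*h_0 + 5/16*h_1 + 1/8*h_2 + 1/16*h_3 + 3/8*h_4
  h_4 = 1 + 1/16*h_0 + 3/8*h_1 + 3/16*h_2 + 1/16*h_3 + 5/16*h_4

Substituting h_1 = 0 and rearranging gives the linear system (I - Q) h = 1:
  [7/8, -3/8, -1/16, -1/8] . (h_0, h_2, h_3, h_4) = 1
  [-1/4, 13/16, -7/16, -1/16] . (h_0, h_2, h_3, h_4) = 1
  [-1/8, -1/8, 15/16, -3/8] . (h_0, h_2, h_3, h_4) = 1
  [-1/16, -3/16, -1/16, 11/16] . (h_0, h_2, h_3, h_4) = 1

Solving yields:
  h_0 = 4288/1117
  h_2 = 5112/1117
  h_3 = 3952/1117
  h_4 = 3768/1117

Starting state is 2, so the expected hitting time is h_2 = 5112/1117.

Answer: 5112/1117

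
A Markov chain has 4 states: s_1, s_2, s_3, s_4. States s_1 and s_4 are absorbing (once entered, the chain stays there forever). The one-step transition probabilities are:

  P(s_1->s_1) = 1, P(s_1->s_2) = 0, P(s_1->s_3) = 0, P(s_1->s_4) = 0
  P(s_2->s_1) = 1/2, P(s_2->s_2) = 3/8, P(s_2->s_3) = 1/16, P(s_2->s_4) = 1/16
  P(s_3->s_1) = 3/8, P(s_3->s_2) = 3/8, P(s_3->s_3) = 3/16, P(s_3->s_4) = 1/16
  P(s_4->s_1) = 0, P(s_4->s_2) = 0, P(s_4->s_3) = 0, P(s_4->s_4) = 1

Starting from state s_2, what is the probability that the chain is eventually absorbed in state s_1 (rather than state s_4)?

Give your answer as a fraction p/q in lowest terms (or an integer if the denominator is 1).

Let a_i = P(absorbed in s_1 | start in state i).
Boundary conditions: a_s_1 = 1, a_s_4 = 0.
For each transient state i, a_i = sum_j P(i->j) * a_j:
  a_s_2 = 1/2*a_s_1 + 3/8*a_s_2 + 1/16*a_s_3 + 1/16*a_s_4
  a_s_3 = 3/8*a_s_1 + 3/8*a_s_2 + 3/16*a_s_3 + 1/16*a_s_4

Substituting a_s_1 = 1 and a_s_4 = 0, rearrange to (I - Q) a = r where r[i] = P(i -> s_1):
  [5/8, -1/16] . (a_s_2, a_s_3) = 1/2
  [-3/8, 13/16] . (a_s_2, a_s_3) = 3/8

Solving yields:
  a_s_2 = 55/62
  a_s_3 = 27/31

Starting state is s_2, so the absorption probability is a_s_2 = 55/62.

Answer: 55/62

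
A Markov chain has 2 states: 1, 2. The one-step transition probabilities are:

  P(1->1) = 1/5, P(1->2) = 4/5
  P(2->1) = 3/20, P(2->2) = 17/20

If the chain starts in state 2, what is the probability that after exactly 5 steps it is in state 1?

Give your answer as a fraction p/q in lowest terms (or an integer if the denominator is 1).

Computing P^5 by repeated multiplication:
P^1 =
  1: [1/5, 4/5]
  2: [3/20, 17/20]
P^2 =
  1: [4/25, 21/25]
  2: [63/400, 337/400]
P^3 =
  1: [79/500, 421/500]
  2: [1263/8000, 6737/8000]
P^4 =
  1: [1579/10000, 8421/10000]
  2: [25263/160000, 134737/160000]
P^5 =
  1: [31579/200000, 168421/200000]
  2: [505263/3200000, 2694737/3200000]

(P^5)[2 -> 1] = 505263/3200000

Answer: 505263/3200000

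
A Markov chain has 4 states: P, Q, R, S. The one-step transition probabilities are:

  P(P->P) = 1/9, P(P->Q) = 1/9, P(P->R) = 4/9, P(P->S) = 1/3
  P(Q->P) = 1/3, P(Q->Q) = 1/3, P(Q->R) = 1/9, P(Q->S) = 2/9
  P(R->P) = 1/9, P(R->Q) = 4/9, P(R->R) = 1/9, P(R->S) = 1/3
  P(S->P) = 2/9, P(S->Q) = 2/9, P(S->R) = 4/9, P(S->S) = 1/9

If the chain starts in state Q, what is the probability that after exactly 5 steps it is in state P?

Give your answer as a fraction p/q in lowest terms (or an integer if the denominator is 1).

Answer: 1333/6561

Derivation:
Computing P^5 by repeated multiplication:
P^1 =
  P: [1/9, 1/9, 4/9, 1/3]
  Q: [1/3, 1/3, 1/9, 2/9]
  R: [1/9, 4/9, 1/9, 1/3]
  S: [2/9, 2/9, 4/9, 1/9]
P^2 =
  P: [14/81, 26/81, 7/27, 20/81]
  Q: [17/81, 20/81, 8/27, 20/81]
  R: [20/81, 23/81, 7/27, 17/81]
  S: [14/81, 26/81, 2/9, 23/81]
P^3 =
  P: [17/81, 8/27, 61/243, 59/243]
  Q: [47/243, 71/243, 64/243, 61/243]
  R: [16/81, 23/81, 64/243, 62/243]
  S: [52/243, 70/243, 64/243, 19/81]
P^4 =
  P: [446/2187, 629/2187, 191/729, 539/2187]
  Q: [446/2187, 638/2187, 7/27, 536/2187]
  R: [443/2187, 635/2187, 191/729, 536/2187]
  S: [440/2187, 632/2187, 190/729, 545/2187]
P^5 =
  P: [1328/6561, 1901/6561, 1714/6561, 1618/6561]
  Q: [1333/6561, 1900/6561, 1711/6561, 539/2187]
  R: [1331/6561, 1904/6561, 1708/6561, 1618/6561]
  S: [148/729, 634/2187, 1714/6561, 1613/6561]

(P^5)[Q -> P] = 1333/6561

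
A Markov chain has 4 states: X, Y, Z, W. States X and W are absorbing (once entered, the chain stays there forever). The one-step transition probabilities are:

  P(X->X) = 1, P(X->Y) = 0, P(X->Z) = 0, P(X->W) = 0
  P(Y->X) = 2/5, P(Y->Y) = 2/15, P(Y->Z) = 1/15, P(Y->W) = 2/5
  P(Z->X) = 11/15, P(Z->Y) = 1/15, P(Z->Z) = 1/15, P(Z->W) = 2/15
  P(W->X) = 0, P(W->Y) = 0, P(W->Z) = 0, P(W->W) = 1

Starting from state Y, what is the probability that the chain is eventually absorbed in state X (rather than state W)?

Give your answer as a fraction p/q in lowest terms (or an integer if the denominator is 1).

Answer: 95/181

Derivation:
Let a_i = P(absorbed in X | start in state i).
Boundary conditions: a_X = 1, a_W = 0.
For each transient state i, a_i = sum_j P(i->j) * a_j:
  a_Y = 2/5*a_X + 2/15*a_Y + 1/15*a_Z + 2/5*a_W
  a_Z = 11/15*a_X + 1/15*a_Y + 1/15*a_Z + 2/15*a_W

Substituting a_X = 1 and a_W = 0, rearrange to (I - Q) a = r where r[i] = P(i -> X):
  [13/15, -1/15] . (a_Y, a_Z) = 2/5
  [-1/15, 14/15] . (a_Y, a_Z) = 11/15

Solving yields:
  a_Y = 95/181
  a_Z = 149/181

Starting state is Y, so the absorption probability is a_Y = 95/181.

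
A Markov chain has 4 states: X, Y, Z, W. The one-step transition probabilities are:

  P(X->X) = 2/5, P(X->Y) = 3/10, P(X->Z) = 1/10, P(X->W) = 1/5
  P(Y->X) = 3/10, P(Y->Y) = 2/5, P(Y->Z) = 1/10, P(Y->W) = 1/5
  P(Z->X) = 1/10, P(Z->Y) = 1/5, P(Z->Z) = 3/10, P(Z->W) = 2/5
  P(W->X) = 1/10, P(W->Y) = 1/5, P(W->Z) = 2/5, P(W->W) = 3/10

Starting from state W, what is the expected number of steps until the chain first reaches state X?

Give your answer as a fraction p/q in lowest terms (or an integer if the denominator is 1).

Let h_i = expected steps to first reach X from state i.
Boundary: h_X = 0.
First-step equations for the other states:
  h_Y = 1 + 3/10*h_X + 2/5*h_Y + 1/10*h_Z + 1/5*h_W
  h_Z = 1 + 1/10*h_X + 1/5*h_Y + 3/10*h_Z + 2/5*h_W
  h_W = 1 + 1/10*h_X + 1/5*h_Y + 2/5*h_Z + 3/10*h_W

Substituting h_X = 0 and rearranging gives the linear system (I - Q) h = 1:
  [3/5, -1/10, -1/5] . (h_Y, h_Z, h_W) = 1
  [-1/5, 7/10, -2/5] . (h_Y, h_Z, h_W) = 1
  [-1/5, -2/5, 7/10] . (h_Y, h_Z, h_W) = 1

Solving yields:
  h_Y = 5
  h_Z = 20/3
  h_W = 20/3

Starting state is W, so the expected hitting time is h_W = 20/3.

Answer: 20/3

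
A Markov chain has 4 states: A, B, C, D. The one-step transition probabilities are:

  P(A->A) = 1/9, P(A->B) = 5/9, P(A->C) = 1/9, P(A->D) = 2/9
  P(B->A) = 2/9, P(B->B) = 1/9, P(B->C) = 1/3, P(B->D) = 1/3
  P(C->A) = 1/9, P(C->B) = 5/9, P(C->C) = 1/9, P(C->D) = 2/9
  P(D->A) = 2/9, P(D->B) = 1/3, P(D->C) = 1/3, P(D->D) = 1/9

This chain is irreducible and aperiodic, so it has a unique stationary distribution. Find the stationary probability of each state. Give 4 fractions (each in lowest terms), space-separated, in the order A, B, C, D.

The stationary distribution satisfies pi = pi * P, i.e.:
  pi_A = 1/9*pi_A + 2/9*pi_B + 1/9*pi_C + 2/9*pi_D
  pi_B = 5/9*pi_A + 1/9*pi_B + 5/9*pi_C + 1/3*pi_D
  pi_C = 1/9*pi_A + 1/3*pi_B + 1/9*pi_C + 1/3*pi_D
  pi_D = 2/9*pi_A + 1/3*pi_B + 2/9*pi_C + 1/9*pi_D
with normalization: pi_A + pi_B + pi_C + pi_D = 1.

Using the first 3 balance equations plus normalization, the linear system A*pi = b is:
  [-8/9, 2/9, 1/9, 2/9] . pi = 0
  [5/9, -8/9, 5/9, 1/3] . pi = 0
  [1/9, 1/3, -8/9, 1/3] . pi = 0
  [1, 1, 1, 1] . pi = 1

Solving yields:
  pi_A = 19/108
  pi_B = 23/66
  pi_C = 13/54
  pi_D = 31/132

Verification (pi * P):
  19/108*1/9 + 23/66*2/9 + 13/54*1/9 + 31/132*2/9 = 19/108 = pi_A  (ok)
  19/108*5/9 + 23/66*1/9 + 13/54*5/9 + 31/132*1/3 = 23/66 = pi_B  (ok)
  19/108*1/9 + 23/66*1/3 + 13/54*1/9 + 31/132*1/3 = 13/54 = pi_C  (ok)
  19/108*2/9 + 23/66*1/3 + 13/54*2/9 + 31/132*1/9 = 31/132 = pi_D  (ok)

Answer: 19/108 23/66 13/54 31/132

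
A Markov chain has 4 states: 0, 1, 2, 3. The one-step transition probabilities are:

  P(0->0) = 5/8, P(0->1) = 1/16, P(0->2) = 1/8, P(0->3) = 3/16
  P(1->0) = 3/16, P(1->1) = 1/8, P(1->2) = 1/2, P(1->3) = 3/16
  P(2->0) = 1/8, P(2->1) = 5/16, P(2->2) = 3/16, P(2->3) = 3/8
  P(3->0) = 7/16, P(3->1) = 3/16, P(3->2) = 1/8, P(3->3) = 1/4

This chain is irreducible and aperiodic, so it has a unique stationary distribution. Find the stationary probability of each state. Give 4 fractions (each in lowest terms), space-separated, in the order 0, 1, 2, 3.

Answer: 415/993 149/993 64/331 79/331

Derivation:
The stationary distribution satisfies pi = pi * P, i.e.:
  pi_0 = 5/8*pi_0 + 3/16*pi_1 + 1/8*pi_2 + 7/16*pi_3
  pi_1 = 1/16*pi_0 + 1/8*pi_1 + 5/16*pi_2 + 3/16*pi_3
  pi_2 = 1/8*pi_0 + 1/2*pi_1 + 3/16*pi_2 + 1/8*pi_3
  pi_3 = 3/16*pi_0 + 3/16*pi_1 + 3/8*pi_2 + 1/4*pi_3
with normalization: pi_0 + pi_1 + pi_2 + pi_3 = 1.

Using the first 3 balance equations plus normalization, the linear system A*pi = b is:
  [-3/8, 3/16, 1/8, 7/16] . pi = 0
  [1/16, -7/8, 5/16, 3/16] . pi = 0
  [1/8, 1/2, -13/16, 1/8] . pi = 0
  [1, 1, 1, 1] . pi = 1

Solving yields:
  pi_0 = 415/993
  pi_1 = 149/993
  pi_2 = 64/331
  pi_3 = 79/331

Verification (pi * P):
  415/993*5/8 + 149/993*3/16 + 64/331*1/8 + 79/331*7/16 = 415/993 = pi_0  (ok)
  415/993*1/16 + 149/993*1/8 + 64/331*5/16 + 79/331*3/16 = 149/993 = pi_1  (ok)
  415/993*1/8 + 149/993*1/2 + 64/331*3/16 + 79/331*1/8 = 64/331 = pi_2  (ok)
  415/993*3/16 + 149/993*3/16 + 64/331*3/8 + 79/331*1/4 = 79/331 = pi_3  (ok)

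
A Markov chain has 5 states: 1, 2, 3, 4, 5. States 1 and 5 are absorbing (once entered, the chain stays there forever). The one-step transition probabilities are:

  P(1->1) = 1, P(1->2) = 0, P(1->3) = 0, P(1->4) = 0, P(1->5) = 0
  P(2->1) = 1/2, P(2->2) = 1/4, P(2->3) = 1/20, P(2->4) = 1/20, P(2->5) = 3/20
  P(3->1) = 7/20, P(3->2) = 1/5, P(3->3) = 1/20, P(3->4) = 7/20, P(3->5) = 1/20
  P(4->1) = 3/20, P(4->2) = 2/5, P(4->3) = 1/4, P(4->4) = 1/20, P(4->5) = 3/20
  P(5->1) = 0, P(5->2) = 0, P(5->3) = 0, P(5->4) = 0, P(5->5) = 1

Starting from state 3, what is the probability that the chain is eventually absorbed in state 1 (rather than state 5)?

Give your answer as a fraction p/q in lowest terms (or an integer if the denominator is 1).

Answer: 1793/2293

Derivation:
Let a_i = P(absorbed in 1 | start in state i).
Boundary conditions: a_1 = 1, a_5 = 0.
For each transient state i, a_i = sum_j P(i->j) * a_j:
  a_2 = 1/2*a_1 + 1/4*a_2 + 1/20*a_3 + 1/20*a_4 + 3/20*a_5
  a_3 = 7/20*a_1 + 1/5*a_2 + 1/20*a_3 + 7/20*a_4 + 1/20*a_5
  a_4 = 3/20*a_1 + 2/5*a_2 + 1/4*a_3 + 1/20*a_4 + 3/20*a_5

Substituting a_1 = 1 and a_5 = 0, rearrange to (I - Q) a = r where r[i] = P(i -> 1):
  [3/4, -1/20, -1/20] . (a_2, a_3, a_4) = 1/2
  [-1/5, 19/20, -7/20] . (a_2, a_3, a_4) = 7/20
  [-2/5, -1/4, 19/20] . (a_2, a_3, a_4) = 3/20

Solving yields:
  a_2 = 1753/2293
  a_3 = 1793/2293
  a_4 = 1572/2293

Starting state is 3, so the absorption probability is a_3 = 1793/2293.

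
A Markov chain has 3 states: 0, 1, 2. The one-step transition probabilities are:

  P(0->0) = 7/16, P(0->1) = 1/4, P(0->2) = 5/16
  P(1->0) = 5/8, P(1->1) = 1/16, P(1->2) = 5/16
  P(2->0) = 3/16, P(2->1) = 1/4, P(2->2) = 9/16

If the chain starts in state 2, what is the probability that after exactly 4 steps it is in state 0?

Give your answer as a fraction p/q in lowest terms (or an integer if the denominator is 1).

Computing P^4 by repeated multiplication:
P^1 =
  0: [7/16, 1/4, 5/16]
  1: [5/8, 1/16, 5/16]
  2: [3/16, 1/4, 9/16]
P^2 =
  0: [13/32, 13/64, 25/64]
  1: [95/256, 61/256, 25/64]
  2: [11/32, 13/64, 29/64]
P^3 =
  0: [387/1024, 217/1024, 105/256]
  1: [1575/4096, 841/4096, 105/256]
  2: [371/1024, 217/1024, 109/256]
P^4 =
  0: [6139/16384, 3445/16384, 425/1024]
  1: [24475/65536, 13861/65536, 425/1024]
  2: [6075/16384, 3445/16384, 429/1024]

(P^4)[2 -> 0] = 6075/16384

Answer: 6075/16384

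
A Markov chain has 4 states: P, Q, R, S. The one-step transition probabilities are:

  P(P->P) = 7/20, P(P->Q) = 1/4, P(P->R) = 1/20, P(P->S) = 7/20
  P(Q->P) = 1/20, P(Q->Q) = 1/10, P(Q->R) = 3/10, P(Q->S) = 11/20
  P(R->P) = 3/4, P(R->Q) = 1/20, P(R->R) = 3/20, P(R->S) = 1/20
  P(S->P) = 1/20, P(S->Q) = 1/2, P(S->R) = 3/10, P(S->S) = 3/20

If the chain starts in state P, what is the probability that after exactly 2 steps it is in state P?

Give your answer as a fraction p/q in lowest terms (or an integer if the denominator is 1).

Answer: 19/100

Derivation:
Computing P^2 by repeated multiplication:
P^1 =
  P: [7/20, 1/4, 1/20, 7/20]
  Q: [1/20, 1/10, 3/10, 11/20]
  R: [3/4, 1/20, 3/20, 1/20]
  S: [1/20, 1/2, 3/10, 3/20]
P^2 =
  P: [19/100, 29/100, 41/200, 63/200]
  Q: [11/40, 5/16, 97/400, 17/100]
  R: [19/50, 9/40, 9/100, 61/200]
  S: [11/40, 61/400, 97/400, 33/100]

(P^2)[P -> P] = 19/100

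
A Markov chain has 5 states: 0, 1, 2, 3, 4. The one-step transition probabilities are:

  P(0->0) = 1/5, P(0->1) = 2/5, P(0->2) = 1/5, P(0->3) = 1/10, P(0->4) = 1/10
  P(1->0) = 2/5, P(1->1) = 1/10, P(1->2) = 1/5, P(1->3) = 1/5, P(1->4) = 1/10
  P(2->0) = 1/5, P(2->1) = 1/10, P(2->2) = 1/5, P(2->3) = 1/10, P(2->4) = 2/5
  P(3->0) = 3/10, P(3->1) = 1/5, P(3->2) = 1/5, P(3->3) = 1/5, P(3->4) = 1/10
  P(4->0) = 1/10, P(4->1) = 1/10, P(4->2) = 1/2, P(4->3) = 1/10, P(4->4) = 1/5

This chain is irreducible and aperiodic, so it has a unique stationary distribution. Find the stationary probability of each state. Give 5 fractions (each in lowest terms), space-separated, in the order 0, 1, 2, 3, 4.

Answer: 2215/9639 65/357 7/27 422/3213 16/81

Derivation:
The stationary distribution satisfies pi = pi * P, i.e.:
  pi_0 = 1/5*pi_0 + 2/5*pi_1 + 1/5*pi_2 + 3/10*pi_3 + 1/10*pi_4
  pi_1 = 2/5*pi_0 + 1/10*pi_1 + 1/10*pi_2 + 1/5*pi_3 + 1/10*pi_4
  pi_2 = 1/5*pi_0 + 1/5*pi_1 + 1/5*pi_2 + 1/5*pi_3 + 1/2*pi_4
  pi_3 = 1/10*pi_0 + 1/5*pi_1 + 1/10*pi_2 + 1/5*pi_3 + 1/10*pi_4
  pi_4 = 1/10*pi_0 + 1/10*pi_1 + 2/5*pi_2 + 1/10*pi_3 + 1/5*pi_4
with normalization: pi_0 + pi_1 + pi_2 + pi_3 + pi_4 = 1.

Using the first 4 balance equations plus normalization, the linear system A*pi = b is:
  [-4/5, 2/5, 1/5, 3/10, 1/10] . pi = 0
  [2/5, -9/10, 1/10, 1/5, 1/10] . pi = 0
  [1/5, 1/5, -4/5, 1/5, 1/2] . pi = 0
  [1/10, 1/5, 1/10, -4/5, 1/10] . pi = 0
  [1, 1, 1, 1, 1] . pi = 1

Solving yields:
  pi_0 = 2215/9639
  pi_1 = 65/357
  pi_2 = 7/27
  pi_3 = 422/3213
  pi_4 = 16/81

Verification (pi * P):
  2215/9639*1/5 + 65/357*2/5 + 7/27*1/5 + 422/3213*3/10 + 16/81*1/10 = 2215/9639 = pi_0  (ok)
  2215/9639*2/5 + 65/357*1/10 + 7/27*1/10 + 422/3213*1/5 + 16/81*1/10 = 65/357 = pi_1  (ok)
  2215/9639*1/5 + 65/357*1/5 + 7/27*1/5 + 422/3213*1/5 + 16/81*1/2 = 7/27 = pi_2  (ok)
  2215/9639*1/10 + 65/357*1/5 + 7/27*1/10 + 422/3213*1/5 + 16/81*1/10 = 422/3213 = pi_3  (ok)
  2215/9639*1/10 + 65/357*1/10 + 7/27*2/5 + 422/3213*1/10 + 16/81*1/5 = 16/81 = pi_4  (ok)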